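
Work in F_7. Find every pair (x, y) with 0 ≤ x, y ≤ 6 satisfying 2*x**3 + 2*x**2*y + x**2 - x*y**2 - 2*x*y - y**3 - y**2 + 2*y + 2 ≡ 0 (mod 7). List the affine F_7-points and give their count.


Affine F_7-points: {(0, 3), (0, 4), (0, 6), (1, 2), (2, 2), (2, 3), (2, 6), (3, 4), (5, 2), (5, 3)}; count = 10.

For each of the 49 pairs (x, y) ∈ F_7², evaluate f(x, y) mod 7. Record the zeros.
  x = 0: [0↦2, 1↦2, 2↦1, 3↦0, 4↦0, 5↦2, 6↦0]  zeros at y ∈ {3, 4, 6}
  x = 1: [0↦5, 1↦4, 2↦0, 3↦1, 4↦1, 5↦1, 6↦2]  zeros at y ∈ {2}
  x = 2: [0↦1, 1↦3, 2↦0, 3↦0, 4↦4, 5↦6, 6↦0]  zeros at y ∈ {2, 3, 6}
  x = 3: [0↦2, 1↦4, 2↦6, 3↦2, 4↦0, 5↦1, 6↦6]  zeros at y ∈ {4}
  x = 4: [0↦6, 1↦5, 2↦2, 3↦5, 4↦1, 5↦5, 6↦4]  zeros at y ∈ ∅
  x = 5: [0↦4, 1↦4, 2↦0, 3↦0, 4↦5, 5↦2, 6↦6]  zeros at y ∈ {2, 3}
  x = 6: [0↦1, 1↦6, 2↦5, 3↦6, 4↦3, 5↦4, 6↦3]  zeros at y ∈ ∅
Collecting zeros: affine points = {(0, 3), (0, 4), (0, 6), (1, 2), (2, 2), (2, 3), (2, 6), (3, 4), (5, 2), (5, 3)}.
Total count |C(F_7)_aff| = 10.


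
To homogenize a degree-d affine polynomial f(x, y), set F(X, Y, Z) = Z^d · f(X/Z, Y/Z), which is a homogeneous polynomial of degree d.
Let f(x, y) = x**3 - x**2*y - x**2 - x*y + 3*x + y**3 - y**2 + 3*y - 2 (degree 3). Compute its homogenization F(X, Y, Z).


F(X, Y, Z) = X**3 - X**2*Y - X**2*Z - X*Y*Z + 3*X*Z**2 + Y**3 - Y**2*Z + 3*Y*Z**2 - 2*Z**3

deg(f) = 3.
Substitute x = X/Z, y = Y/Z into f, then multiply by Z^3.
  monomial 1·x^3·y^0 ↦ 1·X^3·Y^0·Z^0.
  monomial -1·x^2·y^1 ↦ -1·X^2·Y^1·Z^0.
  monomial -1·x^2·y^0 ↦ -1·X^2·Y^0·Z^1.
  monomial -1·x^1·y^1 ↦ -1·X^1·Y^1·Z^1.
  monomial 3·x^1·y^0 ↦ 3·X^1·Y^0·Z^2.
  monomial 1·x^0·y^3 ↦ 1·X^0·Y^3·Z^0.
  monomial -1·x^0·y^2 ↦ -1·X^0·Y^2·Z^1.
  monomial 3·x^0·y^1 ↦ 3·X^0·Y^1·Z^2.
  monomial -2·x^0·y^0 ↦ -2·X^0·Y^0·Z^3.
Collecting: F(X, Y, Z) = X**3 - X**2*Y - X**2*Z - X*Y*Z + 3*X*Z**2 + Y**3 - Y**2*Z + 3*Y*Z**2 - 2*Z**3.


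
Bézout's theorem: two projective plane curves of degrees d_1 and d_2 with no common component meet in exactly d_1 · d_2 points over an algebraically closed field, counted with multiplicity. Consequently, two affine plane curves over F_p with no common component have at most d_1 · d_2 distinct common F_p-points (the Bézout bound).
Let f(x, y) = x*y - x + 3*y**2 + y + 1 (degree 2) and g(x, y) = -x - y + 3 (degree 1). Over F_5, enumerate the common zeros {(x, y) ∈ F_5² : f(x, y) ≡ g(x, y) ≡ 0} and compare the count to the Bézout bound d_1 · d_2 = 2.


Common zeros: {(2, 1), (4, 4)}; count = 2; Bézout bound = 2.

deg(f) = 2, deg(g) = 1, so Bézout bound = 2.
Scan x ∈ F_5. For each x, list the y ∈ F_5 with f(x, y) ≡ 0 and those with g(x, y) ≡ 0 (mod 5); the common zeros in that column are the intersection.
  x = 0: f ≡ 0 at y ∈ {1, 2}; g ≡ 0 at y ∈ {3}; common: ∅.
  x = 1: f ≡ 0 at y ∈ {0, 1}; g ≡ 0 at y ∈ {2}; common: ∅.
  x = 2: f ≡ 0 at y ∈ {1, 3}; g ≡ 0 at y ∈ {1}; common: {1}.
  x = 3: f ≡ 0 at y ∈ {1}; g ≡ 0 at y ∈ {0}; common: ∅.
  x = 4: f ≡ 0 at y ∈ {1, 4}; g ≡ 0 at y ∈ {4}; common: {4}.
Collecting: common zeros = {(2, 1), (4, 4)}, so the count is 2.
Comparison with the Bézout bound: 2 ≤ 2 = deg(f)·deg(g), as expected for curves with no common component (the bound is attained).


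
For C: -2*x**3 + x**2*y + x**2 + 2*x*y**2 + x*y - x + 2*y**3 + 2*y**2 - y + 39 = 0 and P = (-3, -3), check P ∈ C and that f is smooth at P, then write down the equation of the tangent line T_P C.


Tangent line at P: -28*x + 83*y + 165 = 0.

Step 1: f(-3, -3) = 0, so P lies on C.
Step 2: partial derivatives
  f_x(x, y) = -6*x**2 + 2*x*y + 2*x + 2*y**2 + y - 1, f_y(x, y) = x**2 + 4*x*y + x + 6*y**2 + 4*y - 1.
  f_x(P) = -28, f_y(P) = 83 (gradient nonzero, so P is smooth).
Step 3: tangent line at P: -28·(x − -3) + 83·(y − -3) = 0.
Expanding: -28*x + 83*y + 165 = 0.


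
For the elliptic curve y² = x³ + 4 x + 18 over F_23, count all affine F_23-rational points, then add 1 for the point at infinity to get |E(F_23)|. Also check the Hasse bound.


Affine points = {(0, 8), (0, 15), (1, 0), (4, 11), (4, 12), (5, 5), (5, 18), (9, 1), (9, 22), (10, 0), (11, 6), (11, 17), (12, 0), (13, 6), (13, 17), (14, 9), (14, 14), (15, 7), (15, 16), (17, 10), (17, 13), (20, 5), (20, 18), (21, 5), (21, 18), (22, 6), (22, 17)}; affine count = 27; |E(F_23)| = 28.

Discriminant check: Δ ∝ 4a³ + 27b² = 4·4³ + 27·18² = 4·64 + 27·324 ≡ 11 (mod 23). Nonzero ⇒ E is nonsingular.
For each x ∈ F_23, compute rhs = x³ + 4·x + 18 mod 23, then count y ∈ F_23 with y² ≡ rhs.
  x = 0: rhs = 18, matching y values: 8, 15 (2 points).
  x = 1: rhs = 0, matching y values: 0 (1 points).
  x = 2: rhs = 11, matching y values: none (0 points).
  x = 3: rhs = 11, matching y values: none (0 points).
  x = 4: rhs = 6, matching y values: 11, 12 (2 points).
  x = 5: rhs = 2, matching y values: 5, 18 (2 points).
  x = 6: rhs = 5, matching y values: none (0 points).
  x = 7: rhs = 21, matching y values: none (0 points).
  x = 8: rhs = 10, matching y values: none (0 points).
  x = 9: rhs = 1, matching y values: 1, 22 (2 points).
  x = 10: rhs = 0, matching y values: 0 (1 points).
  x = 11: rhs = 13, matching y values: 6, 17 (2 points).
  x = 12: rhs = 0, matching y values: 0 (1 points).
  x = 13: rhs = 13, matching y values: 6, 17 (2 points).
  x = 14: rhs = 12, matching y values: 9, 14 (2 points).
  x = 15: rhs = 3, matching y values: 7, 16 (2 points).
  x = 16: rhs = 15, matching y values: none (0 points).
  x = 17: rhs = 8, matching y values: 10, 13 (2 points).
  x = 18: rhs = 11, matching y values: none (0 points).
  x = 19: rhs = 7, matching y values: none (0 points).
  x = 20: rhs = 2, matching y values: 5, 18 (2 points).
  x = 21: rhs = 2, matching y values: 5, 18 (2 points).
  x = 22: rhs = 13, matching y values: 6, 17 (2 points).
Total affine count: 27.
Full point count |E(F_23)| = 27 + 1 = 28.
Hasse bound: |28 − (23+1)| = |4| = 4 ≤ 2√23 ≈ 9.5917 ✓.


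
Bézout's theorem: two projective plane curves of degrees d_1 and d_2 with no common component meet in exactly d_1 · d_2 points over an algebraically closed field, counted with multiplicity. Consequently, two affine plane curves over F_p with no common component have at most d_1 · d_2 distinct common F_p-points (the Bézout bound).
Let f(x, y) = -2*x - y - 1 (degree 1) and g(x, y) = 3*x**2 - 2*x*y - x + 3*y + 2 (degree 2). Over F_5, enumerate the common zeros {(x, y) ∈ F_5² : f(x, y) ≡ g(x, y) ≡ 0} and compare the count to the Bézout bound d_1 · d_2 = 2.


Common zeros: ∅; count = 0; Bézout bound = 2.

deg(f) = 1, deg(g) = 2, so Bézout bound = 2.
Scan x ∈ F_5. For each x, list the y ∈ F_5 with f(x, y) ≡ 0 and those with g(x, y) ≡ 0 (mod 5); the common zeros in that column are the intersection.
  x = 0: f ≡ 0 at y ∈ {4}; g ≡ 0 at y ∈ {1}; common: ∅.
  x = 1: f ≡ 0 at y ∈ {2}; g ≡ 0 at y ∈ {1}; common: ∅.
  x = 2: f ≡ 0 at y ∈ {0}; g ≡ 0 at y ∈ {2}; common: ∅.
  x = 3: f ≡ 0 at y ∈ {3}; g ≡ 0 at y ∈ {2}; common: ∅.
  x = 4: f ≡ 0 at y ∈ {1}; g ≡ 0 at y ∈ ∅; common: ∅.
Collecting: common zeros = ∅, so the count is 0.
Comparison with the Bézout bound: 0 ≤ 2 = deg(f)·deg(g), as expected for curves with no common component (the affine F_5-count falls short of the bound because intersections may lie at infinity, over extension fields, or carry multiplicity).


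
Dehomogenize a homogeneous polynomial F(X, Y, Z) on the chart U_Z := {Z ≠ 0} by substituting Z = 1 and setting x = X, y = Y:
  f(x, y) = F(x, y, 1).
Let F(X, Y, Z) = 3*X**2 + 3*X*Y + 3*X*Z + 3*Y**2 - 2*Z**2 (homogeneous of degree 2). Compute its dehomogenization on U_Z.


f(x, y) = 3*x**2 + 3*x*y + 3*x + 3*y**2 - 2

On U_Z we set Z = 1. Each monomial c·X^i·Y^j·Z^k in F becomes c·x^i·y^j·1^k = c·x^i·y^j.
Substituting Z = 1: F(X, Y, 1) = 3*x**2 + 3*x*y + 3*x + 3*y**2 - 2.
Note: deg(f) ≤ deg(F) = 2; strict inequality happens when F is divisible by Z (lost terms).


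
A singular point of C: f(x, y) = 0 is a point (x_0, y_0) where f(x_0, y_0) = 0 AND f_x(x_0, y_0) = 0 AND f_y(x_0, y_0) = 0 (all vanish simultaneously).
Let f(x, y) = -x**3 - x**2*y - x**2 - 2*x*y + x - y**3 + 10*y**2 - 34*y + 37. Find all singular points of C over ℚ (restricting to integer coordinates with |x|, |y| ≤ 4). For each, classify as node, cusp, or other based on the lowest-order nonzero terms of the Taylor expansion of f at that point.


Singular points: {(-1, 3)}; classification: node.

Compute partial derivatives:
  f_x = -3*x**2 - 2*x*y - 2*x - 2*y + 1.
  f_y = -x**2 - 2*x - 3*y**2 + 20*y - 34.
Scan x_0 ∈ {−4, ..., 4}. For each x_0, f_y(x_0, y) is a polynomial in y; find its integer roots y ∈ {−4, ..., 4}, then test f_x and f at those candidates.
  x = -4: f_y(-4, y) = -3*y**2 + 20*y - 42; no integer root y with |y| ≤ 4.
  x = -3: f_y(-3, y) = -3*y**2 + 20*y - 37; no integer root y with |y| ≤ 4.
  x = -2: f_y(-2, y) = -3*y**2 + 20*y - 34; no integer root y with |y| ≤ 4.
  x = -1: f_y(-1, y) = -3*y**2 + 20*y - 33; vanishes at y ∈ {3}. (-1, 3): f_x = 0, f = 0 — SINGULAR.
  x = 0: f_y(0, y) = -3*y**2 + 20*y - 34; no integer root y with |y| ≤ 4.
  x = 1: f_y(1, y) = -3*y**2 + 20*y - 37; no integer root y with |y| ≤ 4.
  x = 2: f_y(2, y) = -3*y**2 + 20*y - 42; no integer root y with |y| ≤ 4.
  x = 3: f_y(3, y) = -3*y**2 + 20*y - 49; no integer root y with |y| ≤ 4.
  x = 4: f_y(4, y) = -3*y**2 + 20*y - 58; no integer root y with |y| ≤ 4.
Only singular point on the grid: (-1, 3).
Classify: substitute x = -1 + u, y = 3 + v and expand: f = -u**3 - u**2*v - u**2 - v**3 + v**2.
No constant or linear terms (consistent with a singular point). Quadratic part: -u**2 + v**2. Cubic part: -u**3 - u**2*v - v**3.
The quadratic part v**2 - u**2 = (v − u)(v + u) splits into two distinct linear factors, so there are two distinct tangent lines y − 3 = ±(x − -1) — this is a node (ordinary double point).
Classification: node.


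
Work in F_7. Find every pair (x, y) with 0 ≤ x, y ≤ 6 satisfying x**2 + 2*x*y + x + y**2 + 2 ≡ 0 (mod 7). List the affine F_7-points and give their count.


Affine F_7-points: {(1, 1), (1, 4), (3, 0), (3, 1), (4, 2), (4, 4), (5, 2)}; count = 7.

For each of the 49 pairs (x, y) ∈ F_7², evaluate f(x, y) mod 7. Record the zeros.
  x = 0: [0↦2, 1↦3, 2↦6, 3↦4, 4↦4, 5↦6, 6↦3]  zeros at y ∈ ∅
  x = 1: [0↦4, 1↦0, 2↦5, 3↦5, 4↦0, 5↦4, 6↦3]  zeros at y ∈ {1, 4}
  x = 2: [0↦1, 1↦6, 2↦6, 3↦1, 4↦5, 5↦4, 6↦5]  zeros at y ∈ ∅
  x = 3: [0↦0, 1↦0, 2↦2, 3↦6, 4↦5, 5↦6, 6↦2]  zeros at y ∈ {0, 1}
  x = 4: [0↦1, 1↦3, 2↦0, 3↦6, 4↦0, 5↦3, 6↦1]  zeros at y ∈ {2, 4}
  x = 5: [0↦4, 1↦1, 2↦0, 3↦1, 4↦4, 5↦2, 6↦2]  zeros at y ∈ {2}
  x = 6: [0↦2, 1↦1, 2↦2, 3↦5, 4↦3, 5↦3, 6↦5]  zeros at y ∈ ∅
Collecting zeros: affine points = {(1, 1), (1, 4), (3, 0), (3, 1), (4, 2), (4, 4), (5, 2)}.
Total count |C(F_7)_aff| = 7.


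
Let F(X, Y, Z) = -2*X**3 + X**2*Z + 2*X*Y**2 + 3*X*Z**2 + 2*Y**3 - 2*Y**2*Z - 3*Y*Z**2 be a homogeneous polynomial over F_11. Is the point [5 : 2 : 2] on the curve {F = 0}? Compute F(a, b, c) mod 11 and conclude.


F(5,2,2) ≡ 8 (mod 11); P is NOT on the curve.

Evaluate F(5, 2, 2) term-by-term (mod 11).
  -2*X**3 ↦ -2·125·1·1 = -250
  X**2*Z ↦ 1·25·1·2 = 50
  2*X*Y**2 ↦ 2·5·4·1 = 40
  3*X*Z**2 ↦ 3·5·1·4 = 60
  2*Y**3 ↦ 2·1·8·1 = 16
  -2*Y**2*Z ↦ -2·1·4·2 = -16
  -3*Y*Z**2 ↦ -3·1·2·4 = -24
Sum: F(5, 2, 2) = (-250) + (50) + (40) + (60) + (16) + (-16) + (-24) = -124.
Reducing mod 11: -124 ≡ 8 (mod 11).
Since F(a, b, c) ≡ 8 ≠ 0 (mod 11), P does NOT lie on the curve.


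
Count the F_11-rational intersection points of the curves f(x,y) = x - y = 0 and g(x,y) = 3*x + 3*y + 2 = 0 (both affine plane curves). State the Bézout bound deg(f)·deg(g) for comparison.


Common zeros: {(7, 7)}; count = 1; Bézout bound = 1.

deg(f) = 1, deg(g) = 1, so Bézout bound = 1.
Scan x ∈ F_11. For each x, list the y ∈ F_11 with f(x, y) ≡ 0 and those with g(x, y) ≡ 0 (mod 11); the common zeros in that column are the intersection.
  x = 0: f ≡ 0 at y ∈ {0}; g ≡ 0 at y ∈ {3}; common: ∅.
  x = 1: f ≡ 0 at y ∈ {1}; g ≡ 0 at y ∈ {2}; common: ∅.
  x = 2: f ≡ 0 at y ∈ {2}; g ≡ 0 at y ∈ {1}; common: ∅.
  x = 3: f ≡ 0 at y ∈ {3}; g ≡ 0 at y ∈ {0}; common: ∅.
  x = 4: f ≡ 0 at y ∈ {4}; g ≡ 0 at y ∈ {10}; common: ∅.
  x = 5: f ≡ 0 at y ∈ {5}; g ≡ 0 at y ∈ {9}; common: ∅.
  x = 6: f ≡ 0 at y ∈ {6}; g ≡ 0 at y ∈ {8}; common: ∅.
  x = 7: f ≡ 0 at y ∈ {7}; g ≡ 0 at y ∈ {7}; common: {7}.
  x = 8: f ≡ 0 at y ∈ {8}; g ≡ 0 at y ∈ {6}; common: ∅.
  x = 9: f ≡ 0 at y ∈ {9}; g ≡ 0 at y ∈ {5}; common: ∅.
  x = 10: f ≡ 0 at y ∈ {10}; g ≡ 0 at y ∈ {4}; common: ∅.
Collecting: common zeros = {(7, 7)}, so the count is 1.
Comparison with the Bézout bound: 1 ≤ 1 = deg(f)·deg(g), as expected for curves with no common component (the bound is attained).


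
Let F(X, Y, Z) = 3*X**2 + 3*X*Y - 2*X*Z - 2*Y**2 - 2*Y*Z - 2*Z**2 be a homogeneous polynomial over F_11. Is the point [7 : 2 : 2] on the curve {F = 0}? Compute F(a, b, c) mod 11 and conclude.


F(7,2,2) ≡ 5 (mod 11); P is NOT on the curve.

Evaluate F(7, 2, 2) term-by-term (mod 11).
  3*X**2 ↦ 3·49·1·1 = 147
  3*X*Y ↦ 3·7·2·1 = 42
  -2*X*Z ↦ -2·7·1·2 = -28
  -2*Y**2 ↦ -2·1·4·1 = -8
  -2*Y*Z ↦ -2·1·2·2 = -8
  -2*Z**2 ↦ -2·1·1·4 = -8
Sum: F(7, 2, 2) = (147) + (42) + (-28) + (-8) + (-8) + (-8) = 137.
Reducing mod 11: 137 ≡ 5 (mod 11).
Since F(a, b, c) ≡ 5 ≠ 0 (mod 11), P does NOT lie on the curve.


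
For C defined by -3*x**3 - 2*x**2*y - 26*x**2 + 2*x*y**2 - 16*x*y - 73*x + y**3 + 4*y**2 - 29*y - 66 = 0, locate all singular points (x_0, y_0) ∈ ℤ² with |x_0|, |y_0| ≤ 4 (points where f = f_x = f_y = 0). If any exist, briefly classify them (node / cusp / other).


Singular points: {(-3, 1)}; classification: node.

Compute partial derivatives:
  f_x = -9*x**2 - 4*x*y - 52*x + 2*y**2 - 16*y - 73.
  f_y = -2*x**2 + 4*x*y - 16*x + 3*y**2 + 8*y - 29.
Scan x_0 ∈ {−4, ..., 4}. For each x_0, f_y(x_0, y) is a polynomial in y; find its integer roots y ∈ {−4, ..., 4}, then test f_x and f at those candidates.
  x = -4: f_y(-4, y) = 3*y**2 - 8*y + 3; no integer root y with |y| ≤ 4.
  x = -3: f_y(-3, y) = 3*y**2 - 4*y + 1; vanishes at y ∈ {1}. (-3, 1): f_x = 0, f = 0 — SINGULAR.
  x = -2: f_y(-2, y) = 3*y**2 - 5; no integer root y with |y| ≤ 4.
  x = -1: f_y(-1, y) = 3*y**2 + 4*y - 15; vanishes at y ∈ {-3}. (-1, -3): f_x = 24 ≠ 0.
  x = 0: f_y(0, y) = 3*y**2 + 8*y - 29; no integer root y with |y| ≤ 4.
  x = 1: f_y(1, y) = 3*y**2 + 12*y - 47; no integer root y with |y| ≤ 4.
  x = 2: f_y(2, y) = 3*y**2 + 16*y - 69; no integer root y with |y| ≤ 4.
  x = 3: f_y(3, y) = 3*y**2 + 20*y - 95; no integer root y with |y| ≤ 4.
  x = 4: f_y(4, y) = 3*y**2 + 24*y - 125; no integer root y with |y| ≤ 4.
Only singular point on the grid: (-3, 1).
Classify: substitute x = -3 + u, y = 1 + v and expand: f = -3*u**3 - 2*u**2*v - u**2 + 2*u*v**2 + v**3 + v**2.
No constant or linear terms (consistent with a singular point). Quadratic part: -u**2 + v**2. Cubic part: -3*u**3 - 2*u**2*v + 2*u*v**2 + v**3.
The quadratic part v**2 - u**2 = (v − u)(v + u) splits into two distinct linear factors, so there are two distinct tangent lines y − 1 = ±(x − -3) — this is a node (ordinary double point).
Classification: node.


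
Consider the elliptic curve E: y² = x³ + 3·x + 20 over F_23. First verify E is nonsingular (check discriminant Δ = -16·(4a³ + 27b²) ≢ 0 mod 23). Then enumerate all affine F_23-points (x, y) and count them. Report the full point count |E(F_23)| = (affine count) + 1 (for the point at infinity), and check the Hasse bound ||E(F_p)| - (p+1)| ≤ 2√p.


Affine points = {(1, 1), (1, 22), (4, 2), (4, 21), (6, 1), (6, 22), (7, 4), (7, 19), (8, 2), (8, 21), (11, 2), (11, 21), (12, 6), (12, 17), (13, 5), (13, 18), (14, 0), (15, 6), (15, 17), (16, 1), (16, 22), (17, 4), (17, 19), (18, 8), (18, 15), (19, 6), (19, 17), (21, 11), (21, 12), (22, 4), (22, 19)}; affine count = 31; |E(F_23)| = 32.

Discriminant check: Δ ∝ 4a³ + 27b² = 4·3³ + 27·20² = 4·27 + 27·400 ≡ 6 (mod 23). Nonzero ⇒ E is nonsingular.
For each x ∈ F_23, compute rhs = x³ + 3·x + 20 mod 23, then count y ∈ F_23 with y² ≡ rhs.
  x = 0: rhs = 20, matching y values: none (0 points).
  x = 1: rhs = 1, matching y values: 1, 22 (2 points).
  x = 2: rhs = 11, matching y values: none (0 points).
  x = 3: rhs = 10, matching y values: none (0 points).
  x = 4: rhs = 4, matching y values: 2, 21 (2 points).
  x = 5: rhs = 22, matching y values: none (0 points).
  x = 6: rhs = 1, matching y values: 1, 22 (2 points).
  x = 7: rhs = 16, matching y values: 4, 19 (2 points).
  x = 8: rhs = 4, matching y values: 2, 21 (2 points).
  x = 9: rhs = 17, matching y values: none (0 points).
  x = 10: rhs = 15, matching y values: none (0 points).
  x = 11: rhs = 4, matching y values: 2, 21 (2 points).
  x = 12: rhs = 13, matching y values: 6, 17 (2 points).
  x = 13: rhs = 2, matching y values: 5, 18 (2 points).
  x = 14: rhs = 0, matching y values: 0 (1 points).
  x = 15: rhs = 13, matching y values: 6, 17 (2 points).
  x = 16: rhs = 1, matching y values: 1, 22 (2 points).
  x = 17: rhs = 16, matching y values: 4, 19 (2 points).
  x = 18: rhs = 18, matching y values: 8, 15 (2 points).
  x = 19: rhs = 13, matching y values: 6, 17 (2 points).
  x = 20: rhs = 7, matching y values: none (0 points).
  x = 21: rhs = 6, matching y values: 11, 12 (2 points).
  x = 22: rhs = 16, matching y values: 4, 19 (2 points).
Total affine count: 31.
Full point count |E(F_23)| = 31 + 1 = 32.
Hasse bound: |32 − (23+1)| = |8| = 8 ≤ 2√23 ≈ 9.5917 ✓.


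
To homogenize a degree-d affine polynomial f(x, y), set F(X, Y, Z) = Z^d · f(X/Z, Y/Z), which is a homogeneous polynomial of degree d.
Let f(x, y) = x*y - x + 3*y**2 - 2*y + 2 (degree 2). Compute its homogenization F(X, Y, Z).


F(X, Y, Z) = X*Y - X*Z + 3*Y**2 - 2*Y*Z + 2*Z**2

deg(f) = 2.
Substitute x = X/Z, y = Y/Z into f, then multiply by Z^2.
  monomial 1·x^1·y^1 ↦ 1·X^1·Y^1·Z^0.
  monomial -1·x^1·y^0 ↦ -1·X^1·Y^0·Z^1.
  monomial 3·x^0·y^2 ↦ 3·X^0·Y^2·Z^0.
  monomial -2·x^0·y^1 ↦ -2·X^0·Y^1·Z^1.
  monomial 2·x^0·y^0 ↦ 2·X^0·Y^0·Z^2.
Collecting: F(X, Y, Z) = X*Y - X*Z + 3*Y**2 - 2*Y*Z + 2*Z**2.


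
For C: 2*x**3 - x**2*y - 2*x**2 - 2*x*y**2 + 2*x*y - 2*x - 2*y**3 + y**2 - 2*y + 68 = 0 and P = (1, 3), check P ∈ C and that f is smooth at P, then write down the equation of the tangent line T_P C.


Tangent line at P: -18*x - 61*y + 201 = 0.

Step 1: f(1, 3) = 0, so P lies on C.
Step 2: partial derivatives
  f_x(x, y) = 6*x**2 - 2*x*y - 4*x - 2*y**2 + 2*y - 2, f_y(x, y) = -x**2 - 4*x*y + 2*x - 6*y**2 + 2*y - 2.
  f_x(P) = -18, f_y(P) = -61 (gradient nonzero, so P is smooth).
Step 3: tangent line at P: -18·(x − 1) + -61·(y − 3) = 0.
Expanding: -18*x - 61*y + 201 = 0.


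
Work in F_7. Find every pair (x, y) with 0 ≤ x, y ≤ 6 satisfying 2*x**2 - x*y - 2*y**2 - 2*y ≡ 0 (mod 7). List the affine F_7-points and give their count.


Affine F_7-points: {(0, 0), (0, 6), (1, 4), (1, 5), (3, 2), (3, 6), (5, 2), (5, 5)}; count = 8.

For each of the 49 pairs (x, y) ∈ F_7², evaluate f(x, y) mod 7. Record the zeros.
  x = 0: [0↦0, 1↦3, 2↦2, 3↦4, 4↦2, 5↦3, 6↦0]  zeros at y ∈ {0, 6}
  x = 1: [0↦2, 1↦4, 2↦2, 3↦3, 4↦0, 5↦0, 6↦3]  zeros at y ∈ {4, 5}
  x = 2: [0↦1, 1↦2, 2↦6, 3↦6, 4↦2, 5↦1, 6↦3]  zeros at y ∈ ∅
  x = 3: [0↦4, 1↦4, 2↦0, 3↦6, 4↦1, 5↦6, 6↦0]  zeros at y ∈ {2, 6}
  x = 4: [0↦4, 1↦3, 2↦5, 3↦3, 4↦4, 5↦1, 6↦1]  zeros at y ∈ ∅
  x = 5: [0↦1, 1↦6, 2↦0, 3↦4, 4↦4, 5↦0, 6↦6]  zeros at y ∈ {2, 5}
  x = 6: [0↦2, 1↦6, 2↦6, 3↦2, 4↦1, 5↦3, 6↦1]  zeros at y ∈ ∅
Collecting zeros: affine points = {(0, 0), (0, 6), (1, 4), (1, 5), (3, 2), (3, 6), (5, 2), (5, 5)}.
Total count |C(F_7)_aff| = 8.


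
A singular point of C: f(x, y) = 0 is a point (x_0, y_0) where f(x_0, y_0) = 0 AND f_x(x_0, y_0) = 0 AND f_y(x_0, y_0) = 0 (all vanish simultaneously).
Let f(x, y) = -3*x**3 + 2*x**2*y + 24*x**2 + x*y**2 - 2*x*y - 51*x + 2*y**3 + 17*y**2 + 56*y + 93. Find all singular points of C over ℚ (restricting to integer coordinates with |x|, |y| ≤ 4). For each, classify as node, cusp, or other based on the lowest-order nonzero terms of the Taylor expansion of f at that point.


Singular points: {(2, -3)}; classification: cusp.

Compute partial derivatives:
  f_x = -9*x**2 + 4*x*y + 48*x + y**2 - 2*y - 51.
  f_y = 2*x**2 + 2*x*y - 2*x + 6*y**2 + 34*y + 56.
Scan x_0 ∈ {−4, ..., 4}. For each x_0, f_y(x_0, y) is a polynomial in y; find its integer roots y ∈ {−4, ..., 4}, then test f_x and f at those candidates.
  x = -4: f_y(-4, y) = 6*y**2 + 26*y + 96; no integer root y with |y| ≤ 4.
  x = -3: f_y(-3, y) = 6*y**2 + 28*y + 80; no integer root y with |y| ≤ 4.
  x = -2: f_y(-2, y) = 6*y**2 + 30*y + 68; no integer root y with |y| ≤ 4.
  x = -1: f_y(-1, y) = 6*y**2 + 32*y + 60; no integer root y with |y| ≤ 4.
  x = 0: f_y(0, y) = 6*y**2 + 34*y + 56; no integer root y with |y| ≤ 4.
  x = 1: f_y(1, y) = 6*y**2 + 36*y + 56; no integer root y with |y| ≤ 4.
  x = 2: f_y(2, y) = 6*y**2 + 38*y + 60; vanishes at y ∈ {-3}. (2, -3): f_x = 0, f = 0 — SINGULAR.
  x = 3: f_y(3, y) = 6*y**2 + 40*y + 68; no integer root y with |y| ≤ 4.
  x = 4: f_y(4, y) = 6*y**2 + 42*y + 80; no integer root y with |y| ≤ 4.
Only singular point on the grid: (2, -3).
Classify: substitute x = 2 + u, y = -3 + v and expand: f = -3*u**3 + 2*u**2*v + u*v**2 + 2*v**3 + v**2.
No constant or linear terms (consistent with a singular point). Quadratic part: v**2. Cubic part: -3*u**3 + 2*u**2*v + u*v**2 + 2*v**3.
The quadratic part v**2 is a perfect square, so there is a single (double) tangent line v = 0, i.e. y = -3. Restricting the cubic part to that line (v = 0) leaves -3*u**3 ≠ 0, so f is not divisible by v and the branch is v² ≈ 3*u**3 to lowest order — this is a cusp.
Classification: cusp.


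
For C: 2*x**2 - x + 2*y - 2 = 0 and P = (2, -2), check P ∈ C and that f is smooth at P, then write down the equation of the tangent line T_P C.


Tangent line at P: 7*x + 2*y - 10 = 0.

Step 1: f(2, -2) = 0, so P lies on C.
Step 2: partial derivatives
  f_x(x, y) = 4*x - 1, f_y(x, y) = 2.
  f_x(P) = 7, f_y(P) = 2 (gradient nonzero, so P is smooth).
Step 3: tangent line at P: 7·(x − 2) + 2·(y − -2) = 0.
Expanding: 7*x + 2*y - 10 = 0.


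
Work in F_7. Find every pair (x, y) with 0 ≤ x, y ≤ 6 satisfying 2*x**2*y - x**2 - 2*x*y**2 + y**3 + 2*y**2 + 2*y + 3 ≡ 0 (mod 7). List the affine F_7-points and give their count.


Affine F_7-points: {(1, 1), (1, 5), (2, 6), (3, 5), (4, 4), (6, 3)}; count = 6.

For each of the 49 pairs (x, y) ∈ F_7², evaluate f(x, y) mod 7. Record the zeros.
  x = 0: [0↦3, 1↦1, 2↦2, 3↦5, 4↦2, 5↦6, 6↦2]  zeros at y ∈ ∅
  x = 1: [0↦2, 1↦0, 2↦4, 3↦6, 4↦5, 5↦0, 6↦4]  zeros at y ∈ {1, 5}
  x = 2: [0↦6, 1↦1, 2↦5, 3↦3, 4↦1, 5↦5, 6↦0]  zeros at y ∈ {6}
  x = 3: [0↦1, 1↦4, 2↦5, 3↦3, 4↦4, 5↦0, 6↦4]  zeros at y ∈ {5}
  x = 4: [0↦1, 1↦2, 2↦4, 3↦6, 4↦0, 5↦6, 6↦2]  zeros at y ∈ {4}
  x = 5: [0↦6, 1↦2, 2↦2, 3↦5, 4↦3, 5↦2, 6↦1]  zeros at y ∈ ∅
  x = 6: [0↦2, 1↦4, 2↦6, 3↦0, 4↦6, 5↦2, 6↦1]  zeros at y ∈ {3}
Collecting zeros: affine points = {(1, 1), (1, 5), (2, 6), (3, 5), (4, 4), (6, 3)}.
Total count |C(F_7)_aff| = 6.


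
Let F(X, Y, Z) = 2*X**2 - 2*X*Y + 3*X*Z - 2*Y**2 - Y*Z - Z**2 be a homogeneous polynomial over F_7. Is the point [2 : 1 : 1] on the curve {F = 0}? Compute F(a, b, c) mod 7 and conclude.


F(2,1,1) ≡ 6 (mod 7); P is NOT on the curve.

Evaluate F(2, 1, 1) term-by-term (mod 7).
  2*X**2 ↦ 2·4·1·1 = 8
  -2*X*Y ↦ -2·2·1·1 = -4
  3*X*Z ↦ 3·2·1·1 = 6
  -2*Y**2 ↦ -2·1·1·1 = -2
  -Y*Z ↦ -1·1·1·1 = -1
  -Z**2 ↦ -1·1·1·1 = -1
Sum: F(2, 1, 1) = (8) + (-4) + (6) + (-2) + (-1) + (-1) = 6.
Reducing mod 7: 6 ≡ 6 (mod 7).
Since F(a, b, c) ≡ 6 ≠ 0 (mod 7), P does NOT lie on the curve.


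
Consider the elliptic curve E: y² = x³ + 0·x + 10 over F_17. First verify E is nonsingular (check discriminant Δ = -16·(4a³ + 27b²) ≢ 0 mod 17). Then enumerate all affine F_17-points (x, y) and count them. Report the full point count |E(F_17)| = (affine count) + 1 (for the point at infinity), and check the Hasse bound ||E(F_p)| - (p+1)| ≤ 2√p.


Affine points = {(2, 1), (2, 16), (5, 4), (5, 13), (7, 8), (7, 9), (9, 5), (9, 12), (11, 7), (11, 10), (12, 2), (12, 15), (14, 0), (15, 6), (15, 11), (16, 3), (16, 14)}; affine count = 17; |E(F_17)| = 18.

Discriminant check: Δ ∝ 4a³ + 27b² = 4·0³ + 27·10² = 4·0 + 27·100 ≡ 14 (mod 17). Nonzero ⇒ E is nonsingular.
For each x ∈ F_17, compute rhs = x³ + 0·x + 10 mod 17, then count y ∈ F_17 with y² ≡ rhs.
  x = 0: rhs = 10, matching y values: none (0 points).
  x = 1: rhs = 11, matching y values: none (0 points).
  x = 2: rhs = 1, matching y values: 1, 16 (2 points).
  x = 3: rhs = 3, matching y values: none (0 points).
  x = 4: rhs = 6, matching y values: none (0 points).
  x = 5: rhs = 16, matching y values: 4, 13 (2 points).
  x = 6: rhs = 5, matching y values: none (0 points).
  x = 7: rhs = 13, matching y values: 8, 9 (2 points).
  x = 8: rhs = 12, matching y values: none (0 points).
  x = 9: rhs = 8, matching y values: 5, 12 (2 points).
  x = 10: rhs = 7, matching y values: none (0 points).
  x = 11: rhs = 15, matching y values: 7, 10 (2 points).
  x = 12: rhs = 4, matching y values: 2, 15 (2 points).
  x = 13: rhs = 14, matching y values: none (0 points).
  x = 14: rhs = 0, matching y values: 0 (1 points).
  x = 15: rhs = 2, matching y values: 6, 11 (2 points).
  x = 16: rhs = 9, matching y values: 3, 14 (2 points).
Total affine count: 17.
Full point count |E(F_17)| = 17 + 1 = 18.
Hasse bound: |18 − (17+1)| = |0| = 0 ≤ 2√17 ≈ 8.2462 ✓.


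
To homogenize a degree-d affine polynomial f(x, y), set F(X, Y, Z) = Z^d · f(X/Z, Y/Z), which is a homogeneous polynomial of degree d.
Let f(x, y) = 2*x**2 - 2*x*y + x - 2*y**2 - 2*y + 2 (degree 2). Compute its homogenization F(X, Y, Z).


F(X, Y, Z) = 2*X**2 - 2*X*Y + X*Z - 2*Y**2 - 2*Y*Z + 2*Z**2

deg(f) = 2.
Substitute x = X/Z, y = Y/Z into f, then multiply by Z^2.
  monomial 2·x^2·y^0 ↦ 2·X^2·Y^0·Z^0.
  monomial -2·x^1·y^1 ↦ -2·X^1·Y^1·Z^0.
  monomial 1·x^1·y^0 ↦ 1·X^1·Y^0·Z^1.
  monomial -2·x^0·y^2 ↦ -2·X^0·Y^2·Z^0.
  monomial -2·x^0·y^1 ↦ -2·X^0·Y^1·Z^1.
  monomial 2·x^0·y^0 ↦ 2·X^0·Y^0·Z^2.
Collecting: F(X, Y, Z) = 2*X**2 - 2*X*Y + X*Z - 2*Y**2 - 2*Y*Z + 2*Z**2.


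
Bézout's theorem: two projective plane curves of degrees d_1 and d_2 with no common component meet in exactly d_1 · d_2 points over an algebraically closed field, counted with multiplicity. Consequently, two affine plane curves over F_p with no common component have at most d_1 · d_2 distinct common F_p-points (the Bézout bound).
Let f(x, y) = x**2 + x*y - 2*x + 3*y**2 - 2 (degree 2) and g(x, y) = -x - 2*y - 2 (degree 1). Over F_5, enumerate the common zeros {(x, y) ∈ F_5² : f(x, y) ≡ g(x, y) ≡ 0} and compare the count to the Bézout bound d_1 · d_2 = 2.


Common zeros: ∅; count = 0; Bézout bound = 2.

deg(f) = 2, deg(g) = 1, so Bézout bound = 2.
Scan x ∈ F_5. For each x, list the y ∈ F_5 with f(x, y) ≡ 0 and those with g(x, y) ≡ 0 (mod 5); the common zeros in that column are the intersection.
  x = 0: f ≡ 0 at y ∈ {2, 3}; g ≡ 0 at y ∈ {4}; common: ∅.
  x = 1: f ≡ 0 at y ∈ ∅; g ≡ 0 at y ∈ {1}; common: ∅.
  x = 2: f ≡ 0 at y ∈ ∅; g ≡ 0 at y ∈ {3}; common: ∅.
  x = 3: f ≡ 0 at y ∈ ∅; g ≡ 0 at y ∈ {0}; common: ∅.
  x = 4: f ≡ 0 at y ∈ {3, 4}; g ≡ 0 at y ∈ {2}; common: ∅.
Collecting: common zeros = ∅, so the count is 0.
Comparison with the Bézout bound: 0 ≤ 2 = deg(f)·deg(g), as expected for curves with no common component (the affine F_5-count falls short of the bound because intersections may lie at infinity, over extension fields, or carry multiplicity).


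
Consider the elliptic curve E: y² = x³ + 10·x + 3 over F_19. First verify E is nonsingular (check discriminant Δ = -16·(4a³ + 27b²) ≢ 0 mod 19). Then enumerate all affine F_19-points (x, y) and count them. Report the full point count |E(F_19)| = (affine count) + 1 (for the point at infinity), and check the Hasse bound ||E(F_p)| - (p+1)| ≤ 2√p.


Affine points = {(5, 8), (5, 11), (7, 6), (7, 13), (8, 5), (8, 14), (9, 9), (9, 10), (10, 1), (10, 18), (11, 0), (18, 7), (18, 12)}; affine count = 13; |E(F_19)| = 14.

Discriminant check: Δ ∝ 4a³ + 27b² = 4·10³ + 27·3² = 4·1000 + 27·9 ≡ 6 (mod 19). Nonzero ⇒ E is nonsingular.
For each x ∈ F_19, compute rhs = x³ + 10·x + 3 mod 19, then count y ∈ F_19 with y² ≡ rhs.
  x = 0: rhs = 3, matching y values: none (0 points).
  x = 1: rhs = 14, matching y values: none (0 points).
  x = 2: rhs = 12, matching y values: none (0 points).
  x = 3: rhs = 3, matching y values: none (0 points).
  x = 4: rhs = 12, matching y values: none (0 points).
  x = 5: rhs = 7, matching y values: 8, 11 (2 points).
  x = 6: rhs = 13, matching y values: none (0 points).
  x = 7: rhs = 17, matching y values: 6, 13 (2 points).
  x = 8: rhs = 6, matching y values: 5, 14 (2 points).
  x = 9: rhs = 5, matching y values: 9, 10 (2 points).
  x = 10: rhs = 1, matching y values: 1, 18 (2 points).
  x = 11: rhs = 0, matching y values: 0 (1 points).
  x = 12: rhs = 8, matching y values: none (0 points).
  x = 13: rhs = 12, matching y values: none (0 points).
  x = 14: rhs = 18, matching y values: none (0 points).
  x = 15: rhs = 13, matching y values: none (0 points).
  x = 16: rhs = 3, matching y values: none (0 points).
  x = 17: rhs = 13, matching y values: none (0 points).
  x = 18: rhs = 11, matching y values: 7, 12 (2 points).
Total affine count: 13.
Full point count |E(F_19)| = 13 + 1 = 14.
Hasse bound: |14 − (19+1)| = |-6| = 6 ≤ 2√19 ≈ 8.7178 ✓.


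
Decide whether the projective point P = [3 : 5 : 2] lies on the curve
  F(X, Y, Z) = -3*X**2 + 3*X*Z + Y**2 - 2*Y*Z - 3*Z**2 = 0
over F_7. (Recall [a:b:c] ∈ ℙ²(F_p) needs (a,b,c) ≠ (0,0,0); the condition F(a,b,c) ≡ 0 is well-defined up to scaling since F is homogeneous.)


F(3,5,2) ≡ 5 (mod 7); P is NOT on the curve.

Evaluate F(3, 5, 2) term-by-term (mod 7).
  -3*X**2 ↦ -3·9·1·1 = -27
  3*X*Z ↦ 3·3·1·2 = 18
  Y**2 ↦ 1·1·25·1 = 25
  -2*Y*Z ↦ -2·1·5·2 = -20
  -3*Z**2 ↦ -3·1·1·4 = -12
Sum: F(3, 5, 2) = (-27) + (18) + (25) + (-20) + (-12) = -16.
Reducing mod 7: -16 ≡ 5 (mod 7).
Since F(a, b, c) ≡ 5 ≠ 0 (mod 7), P does NOT lie on the curve.


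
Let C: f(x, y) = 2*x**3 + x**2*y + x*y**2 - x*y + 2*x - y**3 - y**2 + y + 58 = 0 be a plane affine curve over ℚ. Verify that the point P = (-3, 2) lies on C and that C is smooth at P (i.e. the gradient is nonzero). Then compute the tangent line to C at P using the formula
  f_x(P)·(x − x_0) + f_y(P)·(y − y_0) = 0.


Tangent line at P: 46*x - 15*y + 168 = 0.

Step 1: f(-3, 2) = 0, so P lies on C.
Step 2: partial derivatives
  f_x(x, y) = 6*x**2 + 2*x*y + y**2 - y + 2, f_y(x, y) = x**2 + 2*x*y - x - 3*y**2 - 2*y + 1.
  f_x(P) = 46, f_y(P) = -15 (gradient nonzero, so P is smooth).
Step 3: tangent line at P: 46·(x − -3) + -15·(y − 2) = 0.
Expanding: 46*x - 15*y + 168 = 0.


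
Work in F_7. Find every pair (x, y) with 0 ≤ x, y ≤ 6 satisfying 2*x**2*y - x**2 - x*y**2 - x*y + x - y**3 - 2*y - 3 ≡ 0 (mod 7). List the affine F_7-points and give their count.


Affine F_7-points: {(0, 6), (1, 3), (3, 1), (4, 3), (5, 1), (5, 2), (5, 6), (6, 2), (6, 4)}; count = 9.

For each of the 49 pairs (x, y) ∈ F_7², evaluate f(x, y) mod 7. Record the zeros.
  x = 0: [0↦4, 1↦1, 2↦6, 3↦6, 4↦2, 5↦2, 6↦0]  zeros at y ∈ {6}
  x = 1: [0↦4, 1↦1, 2↦4, 3↦0, 4↦4, 5↦3, 6↦5]  zeros at y ∈ {3}
  x = 2: [0↦2, 1↦3, 2↦1, 3↦4, 4↦6, 5↦1, 6↦4]  zeros at y ∈ ∅
  x = 3: [0↦5, 1↦0, 2↦4, 3↦4, 4↦1, 5↦3, 6↦4]  zeros at y ∈ {1}
  x = 4: [0↦6, 1↦6, 2↦6, 3↦0, 4↦3, 5↦2, 6↦5]  zeros at y ∈ {3}
  x = 5: [0↦5, 1↦0, 2↦0, 3↦6, 4↦5, 5↦5, 6↦0]  zeros at y ∈ {1, 2, 6}
  x = 6: [0↦2, 1↦3, 2↦0, 3↦1, 4↦0, 5↦5, 6↦3]  zeros at y ∈ {2, 4}
Collecting zeros: affine points = {(0, 6), (1, 3), (3, 1), (4, 3), (5, 1), (5, 2), (5, 6), (6, 2), (6, 4)}.
Total count |C(F_7)_aff| = 9.


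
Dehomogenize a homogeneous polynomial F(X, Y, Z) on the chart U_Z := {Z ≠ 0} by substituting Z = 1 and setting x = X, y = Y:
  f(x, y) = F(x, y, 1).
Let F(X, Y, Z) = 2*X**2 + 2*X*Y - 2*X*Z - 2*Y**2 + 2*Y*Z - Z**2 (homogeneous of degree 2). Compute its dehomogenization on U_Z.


f(x, y) = 2*x**2 + 2*x*y - 2*x - 2*y**2 + 2*y - 1

On U_Z we set Z = 1. Each monomial c·X^i·Y^j·Z^k in F becomes c·x^i·y^j·1^k = c·x^i·y^j.
Substituting Z = 1: F(X, Y, 1) = 2*x**2 + 2*x*y - 2*x - 2*y**2 + 2*y - 1.
Note: deg(f) ≤ deg(F) = 2; strict inequality happens when F is divisible by Z (lost terms).


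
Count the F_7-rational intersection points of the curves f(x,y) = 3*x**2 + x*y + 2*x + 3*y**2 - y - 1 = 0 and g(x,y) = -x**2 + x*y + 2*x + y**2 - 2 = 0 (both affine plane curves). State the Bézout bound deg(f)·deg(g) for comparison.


Common zeros: ∅; count = 0; Bézout bound = 4.

deg(f) = 2, deg(g) = 2, so Bézout bound = 4.
Scan x ∈ F_7. For each x, list the y ∈ F_7 with f(x, y) ≡ 0 and those with g(x, y) ≡ 0 (mod 7); the common zeros in that column are the intersection.
  x = 0: f ≡ 0 at y ∈ ∅; g ≡ 0 at y ∈ {3, 4}; common: ∅.
  x = 1: f ≡ 0 at y ∈ {1, 6}; g ≡ 0 at y ∈ ∅; common: ∅.
  x = 2: f ≡ 0 at y ∈ ∅; g ≡ 0 at y ∈ ∅; common: ∅.
  x = 3: f ≡ 0 at y ∈ ∅; g ≡ 0 at y ∈ {5, 6}; common: ∅.
  x = 4: f ≡ 0 at y ∈ {3}; g ≡ 0 at y ∈ {5}; common: ∅.
  x = 5: f ≡ 0 at y ∈ {0, 1}; g ≡ 0 at y ∈ {3, 6}; common: ∅.
  x = 6: f ≡ 0 at y ∈ {0, 3}; g ≡ 0 at y ∈ {4}; common: ∅.
Collecting: common zeros = ∅, so the count is 0.
Comparison with the Bézout bound: 0 ≤ 4 = deg(f)·deg(g), as expected for curves with no common component (the affine F_7-count falls short of the bound because intersections may lie at infinity, over extension fields, or carry multiplicity).


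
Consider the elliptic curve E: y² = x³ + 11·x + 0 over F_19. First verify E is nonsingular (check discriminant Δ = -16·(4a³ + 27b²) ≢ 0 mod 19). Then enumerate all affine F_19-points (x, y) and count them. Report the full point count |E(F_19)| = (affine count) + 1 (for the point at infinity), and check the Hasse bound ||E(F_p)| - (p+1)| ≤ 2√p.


Affine points = {(0, 0), (2, 7), (2, 12), (5, 3), (5, 16), (6, 4), (6, 15), (8, 7), (8, 12), (9, 7), (9, 12), (12, 6), (12, 13), (15, 5), (15, 14), (16, 4), (16, 15), (18, 8), (18, 11)}; affine count = 19; |E(F_19)| = 20.

Discriminant check: Δ ∝ 4a³ + 27b² = 4·11³ + 27·0² = 4·1331 + 27·0 ≡ 4 (mod 19). Nonzero ⇒ E is nonsingular.
For each x ∈ F_19, compute rhs = x³ + 11·x + 0 mod 19, then count y ∈ F_19 with y² ≡ rhs.
  x = 0: rhs = 0, matching y values: 0 (1 points).
  x = 1: rhs = 12, matching y values: none (0 points).
  x = 2: rhs = 11, matching y values: 7, 12 (2 points).
  x = 3: rhs = 3, matching y values: none (0 points).
  x = 4: rhs = 13, matching y values: none (0 points).
  x = 5: rhs = 9, matching y values: 3, 16 (2 points).
  x = 6: rhs = 16, matching y values: 4, 15 (2 points).
  x = 7: rhs = 2, matching y values: none (0 points).
  x = 8: rhs = 11, matching y values: 7, 12 (2 points).
  x = 9: rhs = 11, matching y values: 7, 12 (2 points).
  x = 10: rhs = 8, matching y values: none (0 points).
  x = 11: rhs = 8, matching y values: none (0 points).
  x = 12: rhs = 17, matching y values: 6, 13 (2 points).
  x = 13: rhs = 3, matching y values: none (0 points).
  x = 14: rhs = 10, matching y values: none (0 points).
  x = 15: rhs = 6, matching y values: 5, 14 (2 points).
  x = 16: rhs = 16, matching y values: 4, 15 (2 points).
  x = 17: rhs = 8, matching y values: none (0 points).
  x = 18: rhs = 7, matching y values: 8, 11 (2 points).
Total affine count: 19.
Full point count |E(F_19)| = 19 + 1 = 20.
Hasse bound: |20 − (19+1)| = |0| = 0 ≤ 2√19 ≈ 8.7178 ✓.


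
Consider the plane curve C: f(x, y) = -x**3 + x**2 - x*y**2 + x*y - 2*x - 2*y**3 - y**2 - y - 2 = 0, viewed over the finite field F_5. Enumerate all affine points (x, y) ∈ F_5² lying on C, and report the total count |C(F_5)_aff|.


Affine F_5-points: {(0, 4), (2, 0), (3, 1), (3, 3), (3, 4)}; count = 5.

For each of the 25 pairs (x, y) ∈ F_5², evaluate f(x, y) mod 5. Record the zeros.
  x = 0: [0↦3, 1↦4, 2↦1, 3↦2, 4↦0]  zeros at y ∈ {4}
  x = 1: [0↦1, 1↦2, 2↦2, 3↦4, 4↦1]  zeros at y ∈ ∅
  x = 2: [0↦0, 1↦1, 2↦4, 3↦2, 4↦3]  zeros at y ∈ {0}
  x = 3: [0↦4, 1↦0, 2↦1, 3↦0, 4↦0]  zeros at y ∈ {1, 3, 4}
  x = 4: [0↦2, 1↦3, 2↦2, 3↦2, 4↦1]  zeros at y ∈ ∅
Collecting zeros: affine points = {(0, 4), (2, 0), (3, 1), (3, 3), (3, 4)}.
Total count |C(F_5)_aff| = 5.


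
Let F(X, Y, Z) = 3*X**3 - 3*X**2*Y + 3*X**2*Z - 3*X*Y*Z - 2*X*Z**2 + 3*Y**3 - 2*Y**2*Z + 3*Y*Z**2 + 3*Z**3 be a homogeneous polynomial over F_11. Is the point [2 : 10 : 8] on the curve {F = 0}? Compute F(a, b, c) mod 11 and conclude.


F(2,10,8) ≡ 6 (mod 11); P is NOT on the curve.

Evaluate F(2, 10, 8) term-by-term (mod 11).
  3*X**3 ↦ 3·8·1·1 = 24
  -3*X**2*Y ↦ -3·4·10·1 = -120
  3*X**2*Z ↦ 3·4·1·8 = 96
  -3*X*Y*Z ↦ -3·2·10·8 = -480
  -2*X*Z**2 ↦ -2·2·1·64 = -256
  3*Y**3 ↦ 3·1·1000·1 = 3000
  -2*Y**2*Z ↦ -2·1·100·8 = -1600
  3*Y*Z**2 ↦ 3·1·10·64 = 1920
  3*Z**3 ↦ 3·1·1·512 = 1536
Sum: F(2, 10, 8) = (24) + (-120) + (96) + (-480) + (-256) + (3000) + (-1600) + (1920) + (1536) = 4120.
Reducing mod 11: 4120 ≡ 6 (mod 11).
Since F(a, b, c) ≡ 6 ≠ 0 (mod 11), P does NOT lie on the curve.


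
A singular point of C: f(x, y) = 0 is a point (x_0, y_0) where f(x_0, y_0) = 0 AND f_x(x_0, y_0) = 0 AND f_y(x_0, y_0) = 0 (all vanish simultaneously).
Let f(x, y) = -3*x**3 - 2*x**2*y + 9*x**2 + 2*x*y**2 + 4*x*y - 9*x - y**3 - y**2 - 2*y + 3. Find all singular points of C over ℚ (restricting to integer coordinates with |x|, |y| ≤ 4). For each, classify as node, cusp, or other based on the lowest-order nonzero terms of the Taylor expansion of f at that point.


Singular points: {(1, 0)}; classification: cusp.

Compute partial derivatives:
  f_x = -9*x**2 - 4*x*y + 18*x + 2*y**2 + 4*y - 9.
  f_y = -2*x**2 + 4*x*y + 4*x - 3*y**2 - 2*y - 2.
Scan x_0 ∈ {−4, ..., 4}. For each x_0, f_y(x_0, y) is a polynomial in y; find its integer roots y ∈ {−4, ..., 4}, then test f_x and f at those candidates.
  x = -4: f_y(-4, y) = -3*y**2 - 18*y - 50; no integer root y with |y| ≤ 4.
  x = -3: f_y(-3, y) = -3*y**2 - 14*y - 32; no integer root y with |y| ≤ 4.
  x = -2: f_y(-2, y) = -3*y**2 - 10*y - 18; no integer root y with |y| ≤ 4.
  x = -1: f_y(-1, y) = -3*y**2 - 6*y - 8; no integer root y with |y| ≤ 4.
  x = 0: f_y(0, y) = -3*y**2 - 2*y - 2; no integer root y with |y| ≤ 4.
  x = 1: f_y(1, y) = -3*y**2 + 2*y; vanishes at y ∈ {0}. (1, 0): f_x = 0, f = 0 — SINGULAR.
  x = 2: f_y(2, y) = -3*y**2 + 6*y - 2; no integer root y with |y| ≤ 4.
  x = 3: f_y(3, y) = -3*y**2 + 10*y - 8; vanishes at y ∈ {2}. (3, 2): f_x = -44 ≠ 0.
  x = 4: f_y(4, y) = -3*y**2 + 14*y - 18; no integer root y with |y| ≤ 4.
Only singular point on the grid: (1, 0).
Classify: substitute x = 1 + u, y = 0 + v and expand: f = -3*u**3 - 2*u**2*v + 2*u*v**2 - v**3 + v**2.
No constant or linear terms (consistent with a singular point). Quadratic part: v**2. Cubic part: -3*u**3 - 2*u**2*v + 2*u*v**2 - v**3.
The quadratic part v**2 is a perfect square, so there is a single (double) tangent line v = 0, i.e. y = 0. Restricting the cubic part to that line (v = 0) leaves -3*u**3 ≠ 0, so f is not divisible by v and the branch is v² ≈ 3*u**3 to lowest order — this is a cusp.
Classification: cusp.
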